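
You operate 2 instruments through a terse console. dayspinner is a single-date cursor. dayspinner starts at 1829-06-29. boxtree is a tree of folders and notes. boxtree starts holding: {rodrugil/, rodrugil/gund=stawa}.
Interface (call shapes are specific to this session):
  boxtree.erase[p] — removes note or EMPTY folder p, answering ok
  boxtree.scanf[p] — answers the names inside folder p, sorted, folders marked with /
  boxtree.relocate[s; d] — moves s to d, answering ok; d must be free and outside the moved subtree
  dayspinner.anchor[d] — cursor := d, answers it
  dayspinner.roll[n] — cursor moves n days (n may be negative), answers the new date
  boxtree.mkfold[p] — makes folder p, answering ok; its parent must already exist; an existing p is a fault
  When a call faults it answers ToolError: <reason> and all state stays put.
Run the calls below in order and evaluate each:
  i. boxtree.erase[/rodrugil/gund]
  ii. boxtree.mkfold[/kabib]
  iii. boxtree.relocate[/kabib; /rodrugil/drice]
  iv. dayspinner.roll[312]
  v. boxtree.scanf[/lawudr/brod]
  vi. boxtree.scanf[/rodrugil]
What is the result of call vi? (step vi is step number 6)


Answer: [drice/]

Derivation:
>> erase(p: /rodrugil/gund)
<< ok
>> mkfold(p: /kabib)
<< ok
>> relocate(s: /kabib, d: /rodrugil/drice)
<< ok
>> roll(n: 312)
<< 1830-05-07
>> scanf(p: /lawudr/brod)
<< ToolError: not found
>> scanf(p: /rodrugil)
<< [drice/]


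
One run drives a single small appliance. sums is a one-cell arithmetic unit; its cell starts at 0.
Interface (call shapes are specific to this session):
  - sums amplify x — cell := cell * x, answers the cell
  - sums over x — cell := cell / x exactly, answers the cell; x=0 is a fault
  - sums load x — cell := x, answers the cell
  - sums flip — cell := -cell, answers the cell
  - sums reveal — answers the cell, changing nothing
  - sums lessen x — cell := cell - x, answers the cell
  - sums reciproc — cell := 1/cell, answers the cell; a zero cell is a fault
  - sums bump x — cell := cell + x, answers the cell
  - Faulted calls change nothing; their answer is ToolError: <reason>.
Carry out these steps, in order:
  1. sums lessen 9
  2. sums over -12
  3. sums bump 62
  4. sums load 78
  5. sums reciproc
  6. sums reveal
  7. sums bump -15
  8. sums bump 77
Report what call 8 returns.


% sums lessen x→9
[out] -9
% sums over x→-12
[out] 3/4
% sums bump x→62
[out] 251/4
% sums load x→78
[out] 78
% sums reciproc
[out] 1/78
% sums reveal
[out] 1/78
% sums bump x→-15
[out] -1169/78
% sums bump x→77
[out] 4837/78

Answer: 4837/78


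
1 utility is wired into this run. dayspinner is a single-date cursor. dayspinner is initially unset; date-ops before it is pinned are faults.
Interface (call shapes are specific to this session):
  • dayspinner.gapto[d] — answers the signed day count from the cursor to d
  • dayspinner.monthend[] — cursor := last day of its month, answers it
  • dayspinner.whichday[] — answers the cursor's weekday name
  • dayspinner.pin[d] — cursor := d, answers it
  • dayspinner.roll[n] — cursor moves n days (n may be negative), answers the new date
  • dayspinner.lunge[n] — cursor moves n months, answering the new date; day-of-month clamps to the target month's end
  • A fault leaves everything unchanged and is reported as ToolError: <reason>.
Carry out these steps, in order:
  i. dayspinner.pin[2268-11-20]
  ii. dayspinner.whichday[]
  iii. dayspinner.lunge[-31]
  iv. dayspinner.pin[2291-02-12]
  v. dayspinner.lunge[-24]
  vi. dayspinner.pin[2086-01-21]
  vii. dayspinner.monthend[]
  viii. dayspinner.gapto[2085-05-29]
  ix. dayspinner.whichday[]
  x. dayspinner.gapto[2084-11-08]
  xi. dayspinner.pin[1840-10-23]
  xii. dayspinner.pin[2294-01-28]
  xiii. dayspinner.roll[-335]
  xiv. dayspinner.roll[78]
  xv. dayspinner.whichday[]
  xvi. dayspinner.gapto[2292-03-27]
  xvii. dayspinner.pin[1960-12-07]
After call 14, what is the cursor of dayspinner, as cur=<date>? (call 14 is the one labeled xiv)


> dayspinner.pin 2268-11-20
= 2268-11-20
> dayspinner.whichday
= Friday
> dayspinner.lunge -31
= 2266-04-20
> dayspinner.pin 2291-02-12
= 2291-02-12
> dayspinner.lunge -24
= 2289-02-12
> dayspinner.pin 2086-01-21
= 2086-01-21
> dayspinner.monthend
= 2086-01-31
> dayspinner.gapto 2085-05-29
= -247
> dayspinner.whichday
= Thursday
> dayspinner.gapto 2084-11-08
= -449
> dayspinner.pin 1840-10-23
= 1840-10-23
> dayspinner.pin 2294-01-28
= 2294-01-28
> dayspinner.roll -335
= 2293-02-27
> dayspinner.roll 78
= 2293-05-16
> dayspinner.whichday
= Tuesday
> dayspinner.gapto 2292-03-27
= -415
> dayspinner.pin 1960-12-07
= 1960-12-07

Answer: cur=2293-05-16


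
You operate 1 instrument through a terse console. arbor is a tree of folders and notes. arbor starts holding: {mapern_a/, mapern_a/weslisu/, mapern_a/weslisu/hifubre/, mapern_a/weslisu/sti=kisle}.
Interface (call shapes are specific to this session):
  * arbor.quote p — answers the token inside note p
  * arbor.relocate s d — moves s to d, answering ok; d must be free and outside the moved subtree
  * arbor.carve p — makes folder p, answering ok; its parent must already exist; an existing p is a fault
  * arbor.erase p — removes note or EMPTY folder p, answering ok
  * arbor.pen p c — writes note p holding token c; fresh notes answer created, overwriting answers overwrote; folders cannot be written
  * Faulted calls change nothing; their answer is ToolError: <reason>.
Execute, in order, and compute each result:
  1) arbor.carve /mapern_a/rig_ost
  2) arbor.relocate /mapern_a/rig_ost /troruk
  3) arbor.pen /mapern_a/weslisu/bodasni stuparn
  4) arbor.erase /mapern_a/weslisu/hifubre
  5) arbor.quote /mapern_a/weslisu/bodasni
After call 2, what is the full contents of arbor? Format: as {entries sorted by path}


Answer: {mapern_a/, mapern_a/weslisu/, mapern_a/weslisu/hifubre/, mapern_a/weslisu/sti=kisle, troruk/}

Derivation:
$ carve p=/mapern_a/rig_ost
  ok
$ relocate s=/mapern_a/rig_ost d=/troruk
  ok
$ pen p=/mapern_a/weslisu/bodasni c=stuparn
  created
$ erase p=/mapern_a/weslisu/hifubre
  ok
$ quote p=/mapern_a/weslisu/bodasni
  stuparn


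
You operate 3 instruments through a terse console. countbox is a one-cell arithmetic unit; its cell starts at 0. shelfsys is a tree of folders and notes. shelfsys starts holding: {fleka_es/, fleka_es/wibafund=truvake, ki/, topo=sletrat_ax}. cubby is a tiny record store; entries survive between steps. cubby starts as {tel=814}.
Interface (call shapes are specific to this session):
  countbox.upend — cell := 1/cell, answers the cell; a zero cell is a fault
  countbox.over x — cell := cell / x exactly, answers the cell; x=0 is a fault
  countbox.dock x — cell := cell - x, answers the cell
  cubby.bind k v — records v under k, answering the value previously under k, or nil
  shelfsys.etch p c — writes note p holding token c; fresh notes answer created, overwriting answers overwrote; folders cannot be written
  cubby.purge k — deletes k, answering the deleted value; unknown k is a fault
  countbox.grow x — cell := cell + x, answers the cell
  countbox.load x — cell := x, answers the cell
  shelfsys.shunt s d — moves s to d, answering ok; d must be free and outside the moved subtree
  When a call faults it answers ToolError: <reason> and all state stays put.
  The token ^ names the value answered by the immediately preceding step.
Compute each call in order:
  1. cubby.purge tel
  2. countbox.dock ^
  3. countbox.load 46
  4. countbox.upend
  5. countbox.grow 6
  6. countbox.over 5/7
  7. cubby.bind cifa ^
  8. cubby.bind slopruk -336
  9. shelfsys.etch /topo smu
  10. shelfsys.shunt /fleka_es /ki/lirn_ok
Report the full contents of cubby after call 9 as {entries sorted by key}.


Answer: {cifa=1939/230, slopruk=-336}

Derivation:
# 1. cubby.purge(k: tel) == 814
# 2. countbox.dock(x: ^) == -814
# 3. countbox.load(x: 46) == 46
# 4. countbox.upend() == 1/46
# 5. countbox.grow(x: 6) == 277/46
# 6. countbox.over(x: 5/7) == 1939/230
# 7. cubby.bind(k: cifa, v: ^) == nil
# 8. cubby.bind(k: slopruk, v: -336) == nil
# 9. shelfsys.etch(p: /topo, c: smu) == overwrote
# 10. shelfsys.shunt(s: /fleka_es, d: /ki/lirn_ok) == ok


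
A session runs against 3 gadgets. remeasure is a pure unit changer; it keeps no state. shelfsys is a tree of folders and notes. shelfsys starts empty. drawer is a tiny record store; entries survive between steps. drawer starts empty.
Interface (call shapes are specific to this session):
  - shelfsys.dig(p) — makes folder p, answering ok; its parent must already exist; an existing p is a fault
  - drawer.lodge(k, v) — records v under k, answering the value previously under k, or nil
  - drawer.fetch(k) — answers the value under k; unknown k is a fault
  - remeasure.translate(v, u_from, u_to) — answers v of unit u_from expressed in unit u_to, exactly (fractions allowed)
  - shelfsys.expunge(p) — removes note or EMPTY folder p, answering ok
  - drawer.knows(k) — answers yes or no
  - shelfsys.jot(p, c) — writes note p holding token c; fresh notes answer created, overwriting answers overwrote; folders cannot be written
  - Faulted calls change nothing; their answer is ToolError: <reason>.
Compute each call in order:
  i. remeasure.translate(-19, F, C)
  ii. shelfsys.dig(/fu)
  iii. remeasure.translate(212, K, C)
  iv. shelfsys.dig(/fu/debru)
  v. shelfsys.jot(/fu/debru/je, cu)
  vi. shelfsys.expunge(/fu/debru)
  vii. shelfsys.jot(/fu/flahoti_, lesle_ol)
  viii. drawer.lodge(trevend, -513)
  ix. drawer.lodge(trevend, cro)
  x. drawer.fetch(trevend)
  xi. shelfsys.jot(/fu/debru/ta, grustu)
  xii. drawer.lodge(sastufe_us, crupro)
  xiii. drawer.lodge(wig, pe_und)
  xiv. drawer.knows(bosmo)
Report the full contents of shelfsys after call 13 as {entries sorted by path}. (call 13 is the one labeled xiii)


Answer: {fu/, fu/debru/, fu/debru/je=cu, fu/debru/ta=grustu, fu/flahoti_=lesle_ol}

Derivation:
>> translate(v: -19, u_from: F, u_to: C)
<< -85/3
>> dig(p: /fu)
<< ok
>> translate(v: 212, u_from: K, u_to: C)
<< -1223/20
>> dig(p: /fu/debru)
<< ok
>> jot(p: /fu/debru/je, c: cu)
<< created
>> expunge(p: /fu/debru)
<< ToolError: not empty
>> jot(p: /fu/flahoti_, c: lesle_ol)
<< created
>> lodge(k: trevend, v: -513)
<< nil
>> lodge(k: trevend, v: cro)
<< -513
>> fetch(k: trevend)
<< cro
>> jot(p: /fu/debru/ta, c: grustu)
<< created
>> lodge(k: sastufe_us, v: crupro)
<< nil
>> lodge(k: wig, v: pe_und)
<< nil
>> knows(k: bosmo)
<< no


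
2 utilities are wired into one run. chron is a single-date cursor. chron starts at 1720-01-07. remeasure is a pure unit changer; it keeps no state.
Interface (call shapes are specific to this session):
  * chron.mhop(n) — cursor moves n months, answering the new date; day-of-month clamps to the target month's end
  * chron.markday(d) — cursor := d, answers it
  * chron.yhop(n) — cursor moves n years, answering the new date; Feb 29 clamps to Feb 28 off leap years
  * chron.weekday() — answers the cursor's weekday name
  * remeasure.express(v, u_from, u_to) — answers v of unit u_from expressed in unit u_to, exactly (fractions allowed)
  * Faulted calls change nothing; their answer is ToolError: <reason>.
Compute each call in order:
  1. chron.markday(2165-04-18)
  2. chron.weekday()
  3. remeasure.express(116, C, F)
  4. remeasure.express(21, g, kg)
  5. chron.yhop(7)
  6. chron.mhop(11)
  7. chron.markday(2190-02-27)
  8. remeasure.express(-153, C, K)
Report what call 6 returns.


Answer: 2173-03-18

Derivation:
% chron.markday 2165-04-18
  2165-04-18
% chron.weekday
  Thursday
% remeasure.express 116 C F
  1204/5
% remeasure.express 21 g kg
  21/1000
% chron.yhop 7
  2172-04-18
% chron.mhop 11
  2173-03-18
% chron.markday 2190-02-27
  2190-02-27
% remeasure.express -153 C K
  2403/20


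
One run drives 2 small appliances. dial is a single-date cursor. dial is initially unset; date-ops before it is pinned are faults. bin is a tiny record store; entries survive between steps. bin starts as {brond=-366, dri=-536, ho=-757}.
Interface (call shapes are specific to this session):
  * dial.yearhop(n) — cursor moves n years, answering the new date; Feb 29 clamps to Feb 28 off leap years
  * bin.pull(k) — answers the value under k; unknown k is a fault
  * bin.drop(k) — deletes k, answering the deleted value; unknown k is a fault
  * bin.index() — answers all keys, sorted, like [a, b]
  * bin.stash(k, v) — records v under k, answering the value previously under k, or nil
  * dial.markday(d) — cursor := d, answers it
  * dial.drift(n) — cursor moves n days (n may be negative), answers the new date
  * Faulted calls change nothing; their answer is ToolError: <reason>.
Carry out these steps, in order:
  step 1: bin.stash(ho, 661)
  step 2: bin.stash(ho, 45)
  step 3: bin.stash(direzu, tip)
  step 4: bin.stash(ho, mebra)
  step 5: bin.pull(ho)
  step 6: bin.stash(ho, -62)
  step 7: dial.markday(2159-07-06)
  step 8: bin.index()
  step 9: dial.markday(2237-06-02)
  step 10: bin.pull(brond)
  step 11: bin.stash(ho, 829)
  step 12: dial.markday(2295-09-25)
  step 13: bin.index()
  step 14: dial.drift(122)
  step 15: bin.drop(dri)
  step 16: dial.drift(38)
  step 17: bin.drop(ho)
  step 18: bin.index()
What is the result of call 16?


Answer: 2296-03-03

Derivation:
Step: bin.stash[k→ho; v→661]
Result: -757
Step: bin.stash[k→ho; v→45]
Result: 661
Step: bin.stash[k→direzu; v→tip]
Result: nil
Step: bin.stash[k→ho; v→mebra]
Result: 45
Step: bin.pull[k→ho]
Result: mebra
Step: bin.stash[k→ho; v→-62]
Result: mebra
Step: dial.markday[d→2159-07-06]
Result: 2159-07-06
Step: bin.index[]
Result: [brond, direzu, dri, ho]
Step: dial.markday[d→2237-06-02]
Result: 2237-06-02
Step: bin.pull[k→brond]
Result: -366
Step: bin.stash[k→ho; v→829]
Result: -62
Step: dial.markday[d→2295-09-25]
Result: 2295-09-25
Step: bin.index[]
Result: [brond, direzu, dri, ho]
Step: dial.drift[n→122]
Result: 2296-01-25
Step: bin.drop[k→dri]
Result: -536
Step: dial.drift[n→38]
Result: 2296-03-03
Step: bin.drop[k→ho]
Result: 829
Step: bin.index[]
Result: [brond, direzu]


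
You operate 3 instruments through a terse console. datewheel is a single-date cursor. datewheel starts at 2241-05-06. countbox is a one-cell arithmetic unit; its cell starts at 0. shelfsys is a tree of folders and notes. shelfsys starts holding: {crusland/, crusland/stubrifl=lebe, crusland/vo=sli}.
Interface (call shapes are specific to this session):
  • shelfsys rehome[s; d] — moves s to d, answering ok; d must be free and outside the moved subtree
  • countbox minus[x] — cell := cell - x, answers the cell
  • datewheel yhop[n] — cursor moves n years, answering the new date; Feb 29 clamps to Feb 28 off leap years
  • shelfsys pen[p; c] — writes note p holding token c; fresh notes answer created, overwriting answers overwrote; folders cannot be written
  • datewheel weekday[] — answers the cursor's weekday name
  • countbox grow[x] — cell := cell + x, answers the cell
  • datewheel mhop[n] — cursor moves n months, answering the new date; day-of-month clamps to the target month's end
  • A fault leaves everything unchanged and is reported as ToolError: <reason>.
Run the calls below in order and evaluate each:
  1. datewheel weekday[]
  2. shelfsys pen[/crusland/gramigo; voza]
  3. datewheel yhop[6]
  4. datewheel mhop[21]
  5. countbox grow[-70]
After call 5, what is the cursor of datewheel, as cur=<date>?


Answer: cur=2249-02-06

Derivation:
> datewheel weekday
= Thursday
> shelfsys pen p→/crusland/gramigo c→voza
= created
> datewheel yhop n→6
= 2247-05-06
> datewheel mhop n→21
= 2249-02-06
> countbox grow x→-70
= -70


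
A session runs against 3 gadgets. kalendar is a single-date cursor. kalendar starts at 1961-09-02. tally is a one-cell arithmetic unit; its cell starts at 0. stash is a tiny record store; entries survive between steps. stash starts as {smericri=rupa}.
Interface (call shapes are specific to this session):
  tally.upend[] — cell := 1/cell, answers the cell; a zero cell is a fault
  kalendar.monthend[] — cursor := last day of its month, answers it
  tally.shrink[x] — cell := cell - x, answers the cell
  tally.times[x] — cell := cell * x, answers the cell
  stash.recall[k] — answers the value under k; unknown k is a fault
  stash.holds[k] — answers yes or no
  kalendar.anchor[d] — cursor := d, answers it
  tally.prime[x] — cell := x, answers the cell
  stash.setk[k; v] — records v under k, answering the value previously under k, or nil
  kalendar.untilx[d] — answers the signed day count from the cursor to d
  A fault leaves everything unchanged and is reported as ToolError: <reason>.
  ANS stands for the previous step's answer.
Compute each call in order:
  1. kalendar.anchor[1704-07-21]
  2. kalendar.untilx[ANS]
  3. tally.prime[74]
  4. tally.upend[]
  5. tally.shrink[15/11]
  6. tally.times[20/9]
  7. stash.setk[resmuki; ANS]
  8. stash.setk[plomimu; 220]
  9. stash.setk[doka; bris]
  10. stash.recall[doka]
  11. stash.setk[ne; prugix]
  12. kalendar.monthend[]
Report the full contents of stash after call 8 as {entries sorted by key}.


-- kalendar.anchor(d=1704-07-21) => 1704-07-21
-- kalendar.untilx(d=ANS) => 0
-- tally.prime(x=74) => 74
-- tally.upend() => 1/74
-- tally.shrink(x=15/11) => -1099/814
-- tally.times(x=20/9) => -10990/3663
-- stash.setk(k=resmuki, v=ANS) => nil
-- stash.setk(k=plomimu, v=220) => nil
-- stash.setk(k=doka, v=bris) => nil
-- stash.recall(k=doka) => bris
-- stash.setk(k=ne, v=prugix) => nil
-- kalendar.monthend() => 1704-07-31

Answer: {plomimu=220, resmuki=-10990/3663, smericri=rupa}


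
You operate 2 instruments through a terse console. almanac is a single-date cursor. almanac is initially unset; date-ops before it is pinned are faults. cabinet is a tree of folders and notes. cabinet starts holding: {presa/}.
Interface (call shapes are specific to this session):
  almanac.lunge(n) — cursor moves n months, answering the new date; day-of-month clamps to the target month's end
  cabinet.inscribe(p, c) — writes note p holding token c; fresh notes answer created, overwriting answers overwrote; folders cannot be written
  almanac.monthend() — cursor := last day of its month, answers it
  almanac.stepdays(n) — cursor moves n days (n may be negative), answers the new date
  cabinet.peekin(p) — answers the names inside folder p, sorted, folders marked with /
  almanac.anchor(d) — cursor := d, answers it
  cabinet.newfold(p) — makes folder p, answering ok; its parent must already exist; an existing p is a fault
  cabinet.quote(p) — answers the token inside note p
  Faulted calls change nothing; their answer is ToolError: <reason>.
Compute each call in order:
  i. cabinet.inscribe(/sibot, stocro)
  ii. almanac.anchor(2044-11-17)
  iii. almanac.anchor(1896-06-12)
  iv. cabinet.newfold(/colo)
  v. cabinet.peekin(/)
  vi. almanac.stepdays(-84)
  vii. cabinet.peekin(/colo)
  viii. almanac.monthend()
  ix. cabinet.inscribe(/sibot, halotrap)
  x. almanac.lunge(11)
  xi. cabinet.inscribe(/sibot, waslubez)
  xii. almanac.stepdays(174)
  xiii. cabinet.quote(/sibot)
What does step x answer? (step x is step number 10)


;; cabinet.inscribe(p→/sibot, c→stocro) ~> created
;; almanac.anchor(d→2044-11-17) ~> 2044-11-17
;; almanac.anchor(d→1896-06-12) ~> 1896-06-12
;; cabinet.newfold(p→/colo) ~> ok
;; cabinet.peekin(p→/) ~> [colo/, presa/, sibot]
;; almanac.stepdays(n→-84) ~> 1896-03-20
;; cabinet.peekin(p→/colo) ~> []
;; almanac.monthend() ~> 1896-03-31
;; cabinet.inscribe(p→/sibot, c→halotrap) ~> overwrote
;; almanac.lunge(n→11) ~> 1897-02-28
;; cabinet.inscribe(p→/sibot, c→waslubez) ~> overwrote
;; almanac.stepdays(n→174) ~> 1897-08-21
;; cabinet.quote(p→/sibot) ~> waslubez

Answer: 1897-02-28


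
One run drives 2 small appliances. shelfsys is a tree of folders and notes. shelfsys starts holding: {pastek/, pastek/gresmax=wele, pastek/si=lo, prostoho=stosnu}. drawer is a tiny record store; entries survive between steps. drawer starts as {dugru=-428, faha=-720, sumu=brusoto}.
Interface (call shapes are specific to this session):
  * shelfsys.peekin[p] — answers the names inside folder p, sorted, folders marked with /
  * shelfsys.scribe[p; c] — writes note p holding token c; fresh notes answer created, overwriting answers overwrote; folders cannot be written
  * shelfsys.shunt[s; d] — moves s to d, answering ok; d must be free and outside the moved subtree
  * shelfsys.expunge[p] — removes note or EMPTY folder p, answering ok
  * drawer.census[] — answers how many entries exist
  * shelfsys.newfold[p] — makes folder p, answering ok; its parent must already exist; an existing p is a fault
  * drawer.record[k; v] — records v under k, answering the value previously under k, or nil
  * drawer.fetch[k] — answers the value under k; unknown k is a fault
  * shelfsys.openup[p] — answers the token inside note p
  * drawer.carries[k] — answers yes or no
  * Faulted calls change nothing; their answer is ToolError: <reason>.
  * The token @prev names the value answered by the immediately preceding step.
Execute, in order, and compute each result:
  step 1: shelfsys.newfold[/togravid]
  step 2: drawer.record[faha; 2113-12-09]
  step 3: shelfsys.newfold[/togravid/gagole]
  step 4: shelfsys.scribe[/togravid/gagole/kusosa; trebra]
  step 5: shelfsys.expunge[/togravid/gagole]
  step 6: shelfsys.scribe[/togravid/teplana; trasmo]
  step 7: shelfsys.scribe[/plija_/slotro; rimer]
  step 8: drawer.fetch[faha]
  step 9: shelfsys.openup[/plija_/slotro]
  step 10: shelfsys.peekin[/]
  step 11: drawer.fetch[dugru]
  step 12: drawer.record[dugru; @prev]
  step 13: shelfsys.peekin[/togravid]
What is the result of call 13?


-- shelfsys.newfold(/togravid) -> ok
-- drawer.record(faha, 2113-12-09) -> -720
-- shelfsys.newfold(/togravid/gagole) -> ok
-- shelfsys.scribe(/togravid/gagole/kusosa, trebra) -> created
-- shelfsys.expunge(/togravid/gagole) -> ToolError: not empty
-- shelfsys.scribe(/togravid/teplana, trasmo) -> created
-- shelfsys.scribe(/plija_/slotro, rimer) -> ToolError: no parent
-- drawer.fetch(faha) -> 2113-12-09
-- shelfsys.openup(/plija_/slotro) -> ToolError: not found
-- shelfsys.peekin(/) -> [pastek/, prostoho, togravid/]
-- drawer.fetch(dugru) -> -428
-- drawer.record(dugru, @prev) -> -428
-- shelfsys.peekin(/togravid) -> [gagole/, teplana]

Answer: [gagole/, teplana]


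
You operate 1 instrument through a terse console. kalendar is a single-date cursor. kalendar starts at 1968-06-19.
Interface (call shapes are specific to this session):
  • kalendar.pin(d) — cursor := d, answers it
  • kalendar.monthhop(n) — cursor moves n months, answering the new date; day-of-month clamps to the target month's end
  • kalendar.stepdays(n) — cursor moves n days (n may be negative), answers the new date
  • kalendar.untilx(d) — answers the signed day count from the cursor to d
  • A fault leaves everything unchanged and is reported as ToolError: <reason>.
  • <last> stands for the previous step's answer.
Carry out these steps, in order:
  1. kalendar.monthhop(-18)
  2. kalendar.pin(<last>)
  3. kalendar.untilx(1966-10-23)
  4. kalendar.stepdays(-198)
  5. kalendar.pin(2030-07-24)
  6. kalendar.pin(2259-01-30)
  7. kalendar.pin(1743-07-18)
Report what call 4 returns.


Now I run kalendar.monthhop passing -18: 1966-12-19.
Now I run kalendar.pin passing <last>, which returns 1966-12-19.
I try kalendar.untilx passing 1966-10-23, giving -57.
Invoking kalendar.stepdays passing -198, giving 1966-06-04.
Using kalendar.pin passing 2030-07-24, — result: 2030-07-24.
I call kalendar.pin passing 2259-01-30, → 2259-01-30.
Using kalendar.pin passing 1743-07-18, and observe 1743-07-18.

Answer: 1966-06-04


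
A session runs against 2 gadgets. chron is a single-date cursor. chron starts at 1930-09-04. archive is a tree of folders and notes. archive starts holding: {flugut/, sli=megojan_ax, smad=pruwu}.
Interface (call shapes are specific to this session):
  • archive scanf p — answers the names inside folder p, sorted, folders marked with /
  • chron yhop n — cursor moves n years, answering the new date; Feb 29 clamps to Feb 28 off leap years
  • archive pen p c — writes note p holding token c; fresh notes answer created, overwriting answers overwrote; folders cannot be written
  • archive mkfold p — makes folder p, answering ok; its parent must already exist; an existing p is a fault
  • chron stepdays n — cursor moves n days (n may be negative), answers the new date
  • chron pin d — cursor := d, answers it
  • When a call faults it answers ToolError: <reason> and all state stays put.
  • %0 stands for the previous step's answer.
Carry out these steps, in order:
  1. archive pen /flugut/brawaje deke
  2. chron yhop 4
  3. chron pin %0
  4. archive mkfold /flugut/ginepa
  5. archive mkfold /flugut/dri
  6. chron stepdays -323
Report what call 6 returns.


Answer: 1933-10-16

Derivation:
I use archive pen with p='/flugut/brawaje', c='deke', — result: created.
Calling chron yhop with n='4', — result: 1934-09-04.
Then chron pin with d='%0', and observe 1934-09-04.
I call archive mkfold with p='/flugut/ginepa', and get ok.
Calling archive mkfold with p='/flugut/dri', yielding ok.
Then chron stepdays with n='-323', → 1933-10-16.


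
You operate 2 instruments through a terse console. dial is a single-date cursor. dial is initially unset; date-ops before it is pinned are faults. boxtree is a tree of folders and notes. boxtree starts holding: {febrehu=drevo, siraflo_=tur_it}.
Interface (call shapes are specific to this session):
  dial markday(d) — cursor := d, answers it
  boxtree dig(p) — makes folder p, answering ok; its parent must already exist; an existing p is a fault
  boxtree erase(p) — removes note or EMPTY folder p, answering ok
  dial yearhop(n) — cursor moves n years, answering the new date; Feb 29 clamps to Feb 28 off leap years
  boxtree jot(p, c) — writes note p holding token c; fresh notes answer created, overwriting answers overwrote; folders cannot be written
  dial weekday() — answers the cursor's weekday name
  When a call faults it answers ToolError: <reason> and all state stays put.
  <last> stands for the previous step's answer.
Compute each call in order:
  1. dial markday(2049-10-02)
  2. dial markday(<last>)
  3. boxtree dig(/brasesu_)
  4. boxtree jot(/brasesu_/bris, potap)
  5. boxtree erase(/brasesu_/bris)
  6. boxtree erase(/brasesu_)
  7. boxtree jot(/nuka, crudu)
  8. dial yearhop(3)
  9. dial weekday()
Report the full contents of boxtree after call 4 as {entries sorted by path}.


Answer: {brasesu_/, brasesu_/bris=potap, febrehu=drevo, siraflo_=tur_it}

Derivation:
CALL dial markday[d=2049-10-02]
RET  2049-10-02
CALL dial markday[d=<last>]
RET  2049-10-02
CALL boxtree dig[p=/brasesu_]
RET  ok
CALL boxtree jot[p=/brasesu_/bris; c=potap]
RET  created
CALL boxtree erase[p=/brasesu_/bris]
RET  ok
CALL boxtree erase[p=/brasesu_]
RET  ok
CALL boxtree jot[p=/nuka; c=crudu]
RET  created
CALL dial yearhop[n=3]
RET  2052-10-02
CALL dial weekday[]
RET  Wednesday


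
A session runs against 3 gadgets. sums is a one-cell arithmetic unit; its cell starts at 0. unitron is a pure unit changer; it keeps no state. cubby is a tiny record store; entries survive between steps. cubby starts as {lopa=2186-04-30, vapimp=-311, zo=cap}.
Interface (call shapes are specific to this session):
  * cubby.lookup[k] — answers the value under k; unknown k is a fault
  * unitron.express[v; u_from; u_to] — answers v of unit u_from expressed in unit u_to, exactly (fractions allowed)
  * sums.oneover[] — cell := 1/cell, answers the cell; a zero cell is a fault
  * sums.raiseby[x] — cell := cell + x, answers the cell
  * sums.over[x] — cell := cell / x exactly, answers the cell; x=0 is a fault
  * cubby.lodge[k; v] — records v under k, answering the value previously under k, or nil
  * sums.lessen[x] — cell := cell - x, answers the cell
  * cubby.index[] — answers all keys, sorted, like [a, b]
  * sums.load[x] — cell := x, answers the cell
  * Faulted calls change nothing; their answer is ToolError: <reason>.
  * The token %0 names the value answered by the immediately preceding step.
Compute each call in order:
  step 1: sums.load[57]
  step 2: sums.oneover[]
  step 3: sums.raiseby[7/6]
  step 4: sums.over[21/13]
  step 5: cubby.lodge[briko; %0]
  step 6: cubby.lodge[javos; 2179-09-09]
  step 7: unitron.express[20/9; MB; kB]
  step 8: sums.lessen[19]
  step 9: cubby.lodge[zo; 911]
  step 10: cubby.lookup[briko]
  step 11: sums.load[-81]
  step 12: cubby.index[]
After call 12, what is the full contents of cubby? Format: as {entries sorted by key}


-> sums.load(x→57)
<- 57
-> sums.oneover()
<- 1/57
-> sums.raiseby(x→7/6)
<- 45/38
-> sums.over(x→21/13)
<- 195/266
-> cubby.lodge(k→briko, v→%0)
<- nil
-> cubby.lodge(k→javos, v→2179-09-09)
<- nil
-> unitron.express(v→20/9, u_from→MB, u_to→kB)
<- 20000/9
-> sums.lessen(x→19)
<- -4859/266
-> cubby.lodge(k→zo, v→911)
<- cap
-> cubby.lookup(k→briko)
<- 195/266
-> sums.load(x→-81)
<- -81
-> cubby.index()
<- [briko, javos, lopa, vapimp, zo]

Answer: {briko=195/266, javos=2179-09-09, lopa=2186-04-30, vapimp=-311, zo=911}


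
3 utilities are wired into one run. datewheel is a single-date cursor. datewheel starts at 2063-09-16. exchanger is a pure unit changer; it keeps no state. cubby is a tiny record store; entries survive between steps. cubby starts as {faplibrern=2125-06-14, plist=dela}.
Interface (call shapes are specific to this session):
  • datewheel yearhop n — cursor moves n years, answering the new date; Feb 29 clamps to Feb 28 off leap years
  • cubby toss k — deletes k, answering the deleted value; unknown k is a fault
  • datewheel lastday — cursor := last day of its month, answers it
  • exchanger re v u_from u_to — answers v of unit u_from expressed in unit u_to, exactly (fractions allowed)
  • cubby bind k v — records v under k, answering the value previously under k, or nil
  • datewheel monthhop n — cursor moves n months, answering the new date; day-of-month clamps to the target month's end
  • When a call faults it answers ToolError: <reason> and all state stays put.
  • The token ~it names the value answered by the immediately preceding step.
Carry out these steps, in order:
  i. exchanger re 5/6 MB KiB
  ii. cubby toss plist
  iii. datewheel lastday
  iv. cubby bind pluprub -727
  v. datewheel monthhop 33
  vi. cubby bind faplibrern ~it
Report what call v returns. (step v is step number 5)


> exchanger re v='5/6' u_from='MB' u_to='KiB'
= 78125/96
> cubby toss k='plist'
= dela
> datewheel lastday
= 2063-09-30
> cubby bind k='pluprub' v='-727'
= nil
> datewheel monthhop n='33'
= 2066-06-30
> cubby bind k='faplibrern' v='~it'
= 2125-06-14

Answer: 2066-06-30


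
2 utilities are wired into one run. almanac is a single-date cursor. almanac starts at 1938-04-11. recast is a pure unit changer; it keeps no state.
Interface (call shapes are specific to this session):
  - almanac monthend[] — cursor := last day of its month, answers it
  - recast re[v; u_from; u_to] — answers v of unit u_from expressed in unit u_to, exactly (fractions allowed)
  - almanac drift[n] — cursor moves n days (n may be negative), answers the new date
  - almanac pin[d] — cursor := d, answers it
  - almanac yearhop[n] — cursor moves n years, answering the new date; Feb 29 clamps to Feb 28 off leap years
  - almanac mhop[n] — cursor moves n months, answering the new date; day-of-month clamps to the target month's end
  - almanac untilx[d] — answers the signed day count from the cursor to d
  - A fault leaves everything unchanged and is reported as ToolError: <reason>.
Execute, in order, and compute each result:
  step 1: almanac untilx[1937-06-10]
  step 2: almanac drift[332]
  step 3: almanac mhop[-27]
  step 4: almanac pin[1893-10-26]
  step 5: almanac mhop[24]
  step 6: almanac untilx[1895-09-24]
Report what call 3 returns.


CALL almanac untilx[d: 1937-06-10]
RET  -305
CALL almanac drift[n: 332]
RET  1939-03-09
CALL almanac mhop[n: -27]
RET  1936-12-09
CALL almanac pin[d: 1893-10-26]
RET  1893-10-26
CALL almanac mhop[n: 24]
RET  1895-10-26
CALL almanac untilx[d: 1895-09-24]
RET  -32

Answer: 1936-12-09


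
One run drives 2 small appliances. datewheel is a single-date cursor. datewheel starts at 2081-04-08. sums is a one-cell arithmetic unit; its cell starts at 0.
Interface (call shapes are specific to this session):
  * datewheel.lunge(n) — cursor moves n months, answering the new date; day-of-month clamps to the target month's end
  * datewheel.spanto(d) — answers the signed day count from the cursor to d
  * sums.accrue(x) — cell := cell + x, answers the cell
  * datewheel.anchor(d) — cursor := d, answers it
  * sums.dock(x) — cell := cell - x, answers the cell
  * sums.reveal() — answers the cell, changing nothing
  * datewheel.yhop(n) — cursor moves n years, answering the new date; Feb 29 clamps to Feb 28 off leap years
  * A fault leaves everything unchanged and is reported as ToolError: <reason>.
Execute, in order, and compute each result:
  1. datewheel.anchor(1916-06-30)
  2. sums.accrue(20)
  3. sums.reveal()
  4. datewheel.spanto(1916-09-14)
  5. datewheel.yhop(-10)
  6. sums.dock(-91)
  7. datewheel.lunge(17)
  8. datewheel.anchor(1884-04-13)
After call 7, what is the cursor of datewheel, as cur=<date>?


>>> datewheel.anchor d='1916-06-30'
  1916-06-30
>>> sums.accrue x='20'
  20
>>> sums.reveal
  20
>>> datewheel.spanto d='1916-09-14'
  76
>>> datewheel.yhop n='-10'
  1906-06-30
>>> sums.dock x='-91'
  111
>>> datewheel.lunge n='17'
  1907-11-30
>>> datewheel.anchor d='1884-04-13'
  1884-04-13

Answer: cur=1907-11-30


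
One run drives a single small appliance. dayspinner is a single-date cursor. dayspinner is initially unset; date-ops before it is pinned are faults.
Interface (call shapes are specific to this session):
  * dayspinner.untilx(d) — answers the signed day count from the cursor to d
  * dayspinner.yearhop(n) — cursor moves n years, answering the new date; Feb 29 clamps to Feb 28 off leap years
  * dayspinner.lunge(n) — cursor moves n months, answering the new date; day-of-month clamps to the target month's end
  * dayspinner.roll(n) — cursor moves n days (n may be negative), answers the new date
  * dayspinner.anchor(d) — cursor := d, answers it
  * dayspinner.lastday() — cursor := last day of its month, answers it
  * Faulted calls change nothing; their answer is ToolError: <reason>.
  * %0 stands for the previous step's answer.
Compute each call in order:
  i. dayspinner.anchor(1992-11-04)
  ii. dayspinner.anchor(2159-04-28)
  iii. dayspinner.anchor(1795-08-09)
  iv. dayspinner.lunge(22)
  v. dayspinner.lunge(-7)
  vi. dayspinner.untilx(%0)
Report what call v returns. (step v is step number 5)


Answer: 1796-11-09

Derivation:
$ anchor d='1992-11-04'
= 1992-11-04
$ anchor d='2159-04-28'
= 2159-04-28
$ anchor d='1795-08-09'
= 1795-08-09
$ lunge n='22'
= 1797-06-09
$ lunge n='-7'
= 1796-11-09
$ untilx d='%0'
= 0


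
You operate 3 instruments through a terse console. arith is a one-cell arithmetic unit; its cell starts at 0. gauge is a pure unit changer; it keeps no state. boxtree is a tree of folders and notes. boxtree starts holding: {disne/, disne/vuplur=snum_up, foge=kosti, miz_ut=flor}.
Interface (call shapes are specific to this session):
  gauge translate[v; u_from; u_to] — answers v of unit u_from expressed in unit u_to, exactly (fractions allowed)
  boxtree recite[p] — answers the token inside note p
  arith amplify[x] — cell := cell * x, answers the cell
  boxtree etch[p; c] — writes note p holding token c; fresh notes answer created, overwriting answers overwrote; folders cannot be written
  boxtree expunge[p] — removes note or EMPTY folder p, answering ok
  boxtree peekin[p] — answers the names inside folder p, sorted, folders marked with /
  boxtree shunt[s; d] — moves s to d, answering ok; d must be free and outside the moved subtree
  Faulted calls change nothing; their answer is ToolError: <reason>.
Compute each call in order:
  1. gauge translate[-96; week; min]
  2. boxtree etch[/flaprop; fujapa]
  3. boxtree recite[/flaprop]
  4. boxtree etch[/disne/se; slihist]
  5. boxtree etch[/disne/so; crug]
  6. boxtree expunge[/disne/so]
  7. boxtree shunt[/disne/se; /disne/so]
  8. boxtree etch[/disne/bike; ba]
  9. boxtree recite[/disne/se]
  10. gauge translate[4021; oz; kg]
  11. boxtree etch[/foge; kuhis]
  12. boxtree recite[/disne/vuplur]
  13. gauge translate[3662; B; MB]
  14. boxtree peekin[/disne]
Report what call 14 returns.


Invoking gauge translate on v=-96, u_from=week, u_to=min, — result: -967680.
I invoke boxtree etch on p=/flaprop, c=fujapa, which returns created.
I run boxtree recite on p=/flaprop, and get fujapa.
I invoke boxtree etch on p=/disne/se, c=slihist, and observe created.
Calling boxtree etch on p=/disne/so, c=crug, and get created.
Invoking boxtree expunge on p=/disne/so, yielding ok.
Next I call boxtree shunt on s=/disne/se, d=/disne/so, and see ok.
I run boxtree etch on p=/disne/bike, c=ba, which returns created.
Next I call boxtree recite on p=/disne/se, which returns ToolError: not found.
Now I run gauge translate on v=4021, u_from=oz, u_to=kg, giving 182389491977/1600000000.
Invoking boxtree etch on p=/foge, c=kuhis, giving overwrote.
Invoking boxtree recite on p=/disne/vuplur, which returns snum_up.
I call gauge translate on v=3662, u_from=B, u_to=MB, which returns 1831/500000.
Calling boxtree peekin on p=/disne, and observe [bike, so, vuplur].

Answer: [bike, so, vuplur]


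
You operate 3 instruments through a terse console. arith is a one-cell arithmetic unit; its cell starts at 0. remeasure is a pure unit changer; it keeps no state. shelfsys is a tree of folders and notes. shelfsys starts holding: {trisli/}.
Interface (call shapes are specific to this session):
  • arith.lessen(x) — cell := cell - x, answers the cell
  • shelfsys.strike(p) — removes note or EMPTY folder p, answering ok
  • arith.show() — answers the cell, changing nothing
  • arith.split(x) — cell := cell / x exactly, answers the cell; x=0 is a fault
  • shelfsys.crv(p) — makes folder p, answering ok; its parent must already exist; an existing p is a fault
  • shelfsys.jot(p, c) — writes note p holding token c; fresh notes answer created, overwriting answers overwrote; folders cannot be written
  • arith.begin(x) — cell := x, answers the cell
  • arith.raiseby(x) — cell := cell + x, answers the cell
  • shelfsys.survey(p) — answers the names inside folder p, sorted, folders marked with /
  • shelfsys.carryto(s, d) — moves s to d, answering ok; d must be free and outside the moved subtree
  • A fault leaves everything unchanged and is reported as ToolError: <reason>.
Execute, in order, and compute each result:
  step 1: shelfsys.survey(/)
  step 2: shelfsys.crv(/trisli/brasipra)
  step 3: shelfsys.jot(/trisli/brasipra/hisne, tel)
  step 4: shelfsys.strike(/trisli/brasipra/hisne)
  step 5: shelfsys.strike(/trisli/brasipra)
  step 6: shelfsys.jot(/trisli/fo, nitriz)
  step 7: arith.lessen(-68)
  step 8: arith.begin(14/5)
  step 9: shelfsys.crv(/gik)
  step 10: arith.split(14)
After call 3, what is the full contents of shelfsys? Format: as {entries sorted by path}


Answer: {trisli/, trisli/brasipra/, trisli/brasipra/hisne=tel}

Derivation:
! 1. survey(p='/') == [trisli/]
! 2. crv(p='/trisli/brasipra') == ok
! 3. jot(p='/trisli/brasipra/hisne', c='tel') == created
! 4. strike(p='/trisli/brasipra/hisne') == ok
! 5. strike(p='/trisli/brasipra') == ok
! 6. jot(p='/trisli/fo', c='nitriz') == created
! 7. lessen(x='-68') == 68
! 8. begin(x='14/5') == 14/5
! 9. crv(p='/gik') == ok
! 10. split(x='14') == 1/5


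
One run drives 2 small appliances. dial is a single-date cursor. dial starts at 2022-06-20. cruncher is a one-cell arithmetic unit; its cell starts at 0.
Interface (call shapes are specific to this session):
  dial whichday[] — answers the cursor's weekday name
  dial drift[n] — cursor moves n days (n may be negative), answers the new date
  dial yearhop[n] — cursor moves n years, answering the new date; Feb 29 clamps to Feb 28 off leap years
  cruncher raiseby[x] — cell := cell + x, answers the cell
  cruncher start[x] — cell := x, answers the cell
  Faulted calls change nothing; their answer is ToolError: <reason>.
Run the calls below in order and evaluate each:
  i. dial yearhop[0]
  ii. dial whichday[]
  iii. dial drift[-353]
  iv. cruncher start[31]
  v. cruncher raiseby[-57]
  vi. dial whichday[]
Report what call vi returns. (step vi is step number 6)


·→ dial yearhop(n='0')
·← 2022-06-20
·→ dial whichday()
·← Monday
·→ dial drift(n='-353')
·← 2021-07-02
·→ cruncher start(x='31')
·← 31
·→ cruncher raiseby(x='-57')
·← -26
·→ dial whichday()
·← Friday

Answer: Friday
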